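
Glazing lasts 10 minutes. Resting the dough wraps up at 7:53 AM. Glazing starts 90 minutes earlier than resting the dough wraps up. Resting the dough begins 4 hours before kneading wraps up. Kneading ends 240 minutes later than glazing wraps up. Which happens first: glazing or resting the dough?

Glazing starts at 7:53 AM − 90 min = 6:23 AM.
Glazing ends at 6:23 AM + 10 min = 6:33 AM.
Kneading ends at 6:33 AM + 240 min = 10:33 AM.
Resting the dough starts at 10:33 AM − 240 min = 6:33 AM.
Glazing starts at 6:23 AM and resting the dough starts at 6:33 AM, so glazing is first.

glazing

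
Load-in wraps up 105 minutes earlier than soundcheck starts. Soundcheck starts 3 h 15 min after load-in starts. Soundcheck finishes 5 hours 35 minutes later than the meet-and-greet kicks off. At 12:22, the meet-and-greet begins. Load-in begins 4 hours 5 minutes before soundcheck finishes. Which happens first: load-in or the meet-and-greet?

the meet-and-greet

Soundcheck ends at 12:22 + 335 min = 17:57.
Load-in starts at 17:57 − 245 min = 13:52.
Load-in starts at 13:52 and the meet-and-greet starts at 12:22, so the meet-and-greet is first.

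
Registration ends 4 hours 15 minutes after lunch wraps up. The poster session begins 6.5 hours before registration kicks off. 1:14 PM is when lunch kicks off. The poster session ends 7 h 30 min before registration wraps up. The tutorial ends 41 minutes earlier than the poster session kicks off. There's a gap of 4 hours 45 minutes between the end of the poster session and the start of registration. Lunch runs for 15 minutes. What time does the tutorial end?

Lunch ends at 1:14 PM + 15 min = 1:29 PM.
Registration ends at 1:29 PM + 255 min = 5:44 PM.
The poster session ends at 5:44 PM − 450 min = 10:14 AM.
Registration starts at 10:14 AM + 285 min = 2:59 PM.
The poster session starts at 2:59 PM − 390 min = 8:29 AM.
The tutorial ends at 8:29 AM − 41 min = 7:48 AM.

7:48 AM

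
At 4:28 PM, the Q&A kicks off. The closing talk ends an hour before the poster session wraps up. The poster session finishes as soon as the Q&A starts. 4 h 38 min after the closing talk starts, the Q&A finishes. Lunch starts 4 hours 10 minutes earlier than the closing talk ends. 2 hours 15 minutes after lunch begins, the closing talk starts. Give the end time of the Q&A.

The poster session ends at 4:28 PM.
The closing talk ends at 4:28 PM − 60 min = 3:28 PM.
Lunch starts at 3:28 PM − 250 min = 11:18 AM.
The closing talk starts at 11:18 AM + 135 min = 1:33 PM.
The Q&A ends at 1:33 PM + 278 min = 6:11 PM.

6:11 PM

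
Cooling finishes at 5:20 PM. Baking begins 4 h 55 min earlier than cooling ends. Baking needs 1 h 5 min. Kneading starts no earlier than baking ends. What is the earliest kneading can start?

Baking starts at 5:20 PM − 295 min = 12:25 PM.
Baking ends at 12:25 PM + 65 min = 1:30 PM.
Kneading is bounded by baking, so the earliest it can start is 1:30 PM.

1:30 PM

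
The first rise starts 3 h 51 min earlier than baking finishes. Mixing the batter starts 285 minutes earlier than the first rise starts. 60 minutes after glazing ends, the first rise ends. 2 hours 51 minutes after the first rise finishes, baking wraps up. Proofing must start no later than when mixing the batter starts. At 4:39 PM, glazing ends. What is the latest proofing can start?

The first rise ends at 4:39 PM + 60 min = 5:39 PM.
Baking ends at 5:39 PM + 171 min = 8:30 PM.
The first rise starts at 8:30 PM − 231 min = 4:39 PM.
Mixing the batter starts at 4:39 PM − 285 min = 11:54 AM.
Proofing is bounded by mixing the batter, so the latest it can start is 11:54 AM.

11:54 AM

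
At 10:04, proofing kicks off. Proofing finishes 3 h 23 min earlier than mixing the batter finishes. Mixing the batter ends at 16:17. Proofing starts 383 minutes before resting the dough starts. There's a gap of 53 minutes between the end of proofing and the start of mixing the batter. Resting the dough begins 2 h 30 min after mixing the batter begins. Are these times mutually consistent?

No

Proofing ends at 16:17 − 203 min = 12:54.
Mixing the batter starts at 12:54 + 53 min = 13:47.
Resting the dough starts at 13:47 + 150 min = 16:17.
Proofing starts at 16:17 − 383 min = 09:54.
But proofing is also said to start at 10:04 — a 10-minute conflict.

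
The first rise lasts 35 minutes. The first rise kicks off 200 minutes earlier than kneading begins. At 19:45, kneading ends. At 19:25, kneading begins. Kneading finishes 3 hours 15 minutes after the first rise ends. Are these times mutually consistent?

The first rise starts at 19:25 − 200 min = 16:05.
The first rise ends at 16:05 + 35 min = 16:40.
Kneading ends at 16:40 + 195 min = 19:55.
But kneading is also said to end at 19:45 — a 10-minute conflict.

No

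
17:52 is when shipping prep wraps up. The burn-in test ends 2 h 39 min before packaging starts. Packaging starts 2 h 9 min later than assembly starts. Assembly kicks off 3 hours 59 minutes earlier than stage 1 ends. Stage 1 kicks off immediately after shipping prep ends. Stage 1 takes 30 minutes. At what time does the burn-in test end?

Stage 1 starts at 17:52.
Stage 1 ends at 17:52 + 30 min = 18:22.
Assembly starts at 18:22 − 239 min = 14:23.
Packaging starts at 14:23 + 129 min = 16:32.
The burn-in test ends at 16:32 − 159 min = 13:53.

13:53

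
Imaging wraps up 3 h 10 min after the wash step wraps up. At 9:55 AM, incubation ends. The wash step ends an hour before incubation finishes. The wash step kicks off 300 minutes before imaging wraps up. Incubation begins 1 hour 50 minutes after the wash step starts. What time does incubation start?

The wash step ends at 9:55 AM − 60 min = 8:55 AM.
Imaging ends at 8:55 AM + 190 min = 12:05 PM.
The wash step starts at 12:05 PM − 300 min = 7:05 AM.
Incubation starts at 7:05 AM + 110 min = 8:55 AM.

8:55 AM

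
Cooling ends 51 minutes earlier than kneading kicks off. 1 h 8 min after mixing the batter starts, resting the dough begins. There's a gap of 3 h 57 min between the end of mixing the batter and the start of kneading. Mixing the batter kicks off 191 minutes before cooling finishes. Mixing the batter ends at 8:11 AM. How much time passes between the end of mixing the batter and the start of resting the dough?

Kneading starts at 8:11 AM + 237 min = 12:08 PM.
Cooling ends at 12:08 PM − 51 min = 11:17 AM.
Mixing the batter starts at 11:17 AM − 191 min = 8:06 AM.
Resting the dough starts at 8:06 AM + 68 min = 9:14 AM.
From 8:11 AM to 9:14 AM is 63 minutes.

63 minutes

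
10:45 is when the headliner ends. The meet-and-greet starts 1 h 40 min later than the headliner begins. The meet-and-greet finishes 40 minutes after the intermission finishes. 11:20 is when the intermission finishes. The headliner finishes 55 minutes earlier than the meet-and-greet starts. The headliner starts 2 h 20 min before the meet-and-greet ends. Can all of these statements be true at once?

The meet-and-greet ends at 11:20 + 40 min = 12:00.
The headliner starts at 12:00 − 140 min = 09:40.
The meet-and-greet starts at 09:40 + 100 min = 11:20.
The headliner ends at 11:20 − 55 min = 10:25.
But the headliner is also said to end at 10:45 — a 20-minute conflict.

No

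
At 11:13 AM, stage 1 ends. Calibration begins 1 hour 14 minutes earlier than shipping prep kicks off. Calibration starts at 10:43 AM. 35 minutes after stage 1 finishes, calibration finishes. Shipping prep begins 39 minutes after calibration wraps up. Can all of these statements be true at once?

No

Calibration ends at 11:13 AM + 35 min = 11:48 AM.
Shipping prep starts at 11:48 AM + 39 min = 12:27 PM.
Calibration starts at 12:27 PM − 74 min = 11:13 AM.
But calibration is also said to start at 10:43 AM — a 30-minute conflict.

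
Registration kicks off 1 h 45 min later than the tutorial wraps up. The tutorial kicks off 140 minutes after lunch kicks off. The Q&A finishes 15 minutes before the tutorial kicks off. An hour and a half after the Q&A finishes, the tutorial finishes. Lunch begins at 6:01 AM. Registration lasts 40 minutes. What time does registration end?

12:01 PM

The tutorial starts at 6:01 AM + 140 min = 8:21 AM.
The Q&A ends at 8:21 AM − 15 min = 8:06 AM.
The tutorial ends at 8:06 AM + 90 min = 9:36 AM.
Registration starts at 9:36 AM + 105 min = 11:21 AM.
Registration ends at 11:21 AM + 40 min = 12:01 PM.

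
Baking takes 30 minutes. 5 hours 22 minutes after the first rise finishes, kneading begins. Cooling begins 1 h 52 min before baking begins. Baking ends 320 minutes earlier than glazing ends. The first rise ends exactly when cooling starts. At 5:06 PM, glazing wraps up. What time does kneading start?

2:46 PM

Baking ends at 5:06 PM − 320 min = 11:46 AM.
Baking starts at 11:46 AM − 30 min = 11:16 AM.
Cooling starts at 11:16 AM − 112 min = 9:24 AM.
So the first rise ends at 9:24 AM.
Kneading starts at 9:24 AM + 322 min = 2:46 PM.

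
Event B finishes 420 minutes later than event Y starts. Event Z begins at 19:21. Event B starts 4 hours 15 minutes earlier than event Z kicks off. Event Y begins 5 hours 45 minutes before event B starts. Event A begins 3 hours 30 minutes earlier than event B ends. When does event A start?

Event B starts at 19:21 − 255 min = 15:06.
Event Y starts at 15:06 − 345 min = 09:21.
Event B ends at 09:21 + 420 min = 16:21.
Event A starts at 16:21 − 210 min = 12:51.

12:51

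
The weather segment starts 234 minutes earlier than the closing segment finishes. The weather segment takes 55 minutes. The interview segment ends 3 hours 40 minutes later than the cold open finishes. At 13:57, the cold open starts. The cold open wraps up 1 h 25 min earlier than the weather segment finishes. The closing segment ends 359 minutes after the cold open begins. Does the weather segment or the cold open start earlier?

The closing segment ends at 13:57 + 359 min = 19:56.
The weather segment starts at 19:56 − 234 min = 16:02.
The weather segment starts at 16:02 and the cold open starts at 13:57, so the cold open is first.

the cold open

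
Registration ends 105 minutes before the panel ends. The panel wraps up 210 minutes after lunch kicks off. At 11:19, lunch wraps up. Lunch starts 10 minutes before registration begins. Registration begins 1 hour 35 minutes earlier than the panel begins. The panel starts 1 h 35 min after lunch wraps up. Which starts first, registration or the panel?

The panel starts at 11:19 + 95 min = 12:54.
Registration starts at 12:54 − 95 min = 11:19.
Registration starts at 11:19 and the panel starts at 12:54, so registration is first.

registration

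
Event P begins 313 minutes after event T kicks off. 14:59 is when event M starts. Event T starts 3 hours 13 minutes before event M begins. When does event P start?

Event T starts at 14:59 − 193 min = 11:46.
Event P starts at 11:46 + 313 min = 16:59.

16:59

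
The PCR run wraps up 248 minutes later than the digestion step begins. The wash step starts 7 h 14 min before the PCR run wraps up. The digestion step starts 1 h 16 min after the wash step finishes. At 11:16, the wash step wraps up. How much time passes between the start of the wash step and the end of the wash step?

The digestion step starts at 11:16 + 76 min = 12:32.
The PCR run ends at 12:32 + 248 min = 16:40.
The wash step starts at 16:40 − 434 min = 09:26.
From 09:26 to 11:16 is 110 minutes.

110 minutes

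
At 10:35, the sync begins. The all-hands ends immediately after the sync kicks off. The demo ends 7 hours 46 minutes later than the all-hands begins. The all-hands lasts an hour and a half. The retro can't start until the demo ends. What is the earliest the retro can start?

The all-hands ends at 10:35.
The all-hands starts at 10:35 − 90 min = 09:05.
The demo ends at 09:05 + 466 min = 16:51.
The retro is bounded by the demo, so the earliest it can start is 16:51.

16:51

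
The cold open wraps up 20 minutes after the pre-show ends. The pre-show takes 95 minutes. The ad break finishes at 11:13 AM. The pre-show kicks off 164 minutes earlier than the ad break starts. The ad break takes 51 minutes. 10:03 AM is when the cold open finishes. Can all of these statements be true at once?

The ad break starts at 11:13 AM − 51 min = 10:22 AM.
The pre-show starts at 10:22 AM − 164 min = 7:38 AM.
The pre-show ends at 7:38 AM + 95 min = 9:13 AM.
The cold open ends at 9:13 AM + 20 min = 9:33 AM.
But the cold open is also said to end at 10:03 AM — a 30-minute conflict.

No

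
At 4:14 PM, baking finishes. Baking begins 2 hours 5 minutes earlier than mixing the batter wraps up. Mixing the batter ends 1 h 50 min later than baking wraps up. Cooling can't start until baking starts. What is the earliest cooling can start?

3:59 PM

Mixing the batter ends at 4:14 PM + 110 min = 6:04 PM.
Baking starts at 6:04 PM − 125 min = 3:59 PM.
Cooling is bounded by baking, so the earliest it can start is 3:59 PM.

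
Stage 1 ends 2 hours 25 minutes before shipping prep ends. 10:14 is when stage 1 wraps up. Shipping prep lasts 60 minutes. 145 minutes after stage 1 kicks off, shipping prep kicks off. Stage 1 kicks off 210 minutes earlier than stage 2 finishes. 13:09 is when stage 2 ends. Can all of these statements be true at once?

No

Stage 1 starts at 13:09 − 210 min = 09:39.
Shipping prep starts at 09:39 + 145 min = 12:04.
Shipping prep ends at 12:04 + 60 min = 13:04.
Stage 1 ends at 13:04 − 145 min = 10:39.
But stage 1 is also said to end at 10:14 — a 25-minute conflict.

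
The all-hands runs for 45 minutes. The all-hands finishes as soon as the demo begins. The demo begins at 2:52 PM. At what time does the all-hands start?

The all-hands ends at 2:52 PM.
The all-hands starts at 2:52 PM − 45 min = 2:07 PM.

2:07 PM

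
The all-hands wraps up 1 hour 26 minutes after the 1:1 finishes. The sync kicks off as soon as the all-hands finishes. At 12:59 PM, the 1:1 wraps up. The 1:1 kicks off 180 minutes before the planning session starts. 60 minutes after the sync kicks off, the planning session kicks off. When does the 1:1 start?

The all-hands ends at 12:59 PM + 86 min = 2:25 PM.
So the sync starts at 2:25 PM.
The planning session starts at 2:25 PM + 60 min = 3:25 PM.
The 1:1 starts at 3:25 PM − 180 min = 12:25 PM.

12:25 PM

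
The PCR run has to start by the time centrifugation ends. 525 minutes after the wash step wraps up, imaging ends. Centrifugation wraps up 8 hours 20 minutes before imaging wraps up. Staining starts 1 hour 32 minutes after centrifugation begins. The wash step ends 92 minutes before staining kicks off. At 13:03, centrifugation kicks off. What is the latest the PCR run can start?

13:28

Staining starts at 13:03 + 92 min = 14:35.
The wash step ends at 14:35 − 92 min = 13:03.
Imaging ends at 13:03 + 525 min = 21:48.
Centrifugation ends at 21:48 − 500 min = 13:28.
The PCR run is bounded by centrifugation, so the latest it can start is 13:28.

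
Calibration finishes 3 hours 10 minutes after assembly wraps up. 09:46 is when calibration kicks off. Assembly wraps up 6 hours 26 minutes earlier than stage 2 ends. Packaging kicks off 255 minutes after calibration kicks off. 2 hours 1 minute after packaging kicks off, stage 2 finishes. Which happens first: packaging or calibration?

Packaging starts at 09:46 + 255 min = 14:01.
Packaging starts at 14:01 and calibration starts at 09:46, so calibration is first.

calibration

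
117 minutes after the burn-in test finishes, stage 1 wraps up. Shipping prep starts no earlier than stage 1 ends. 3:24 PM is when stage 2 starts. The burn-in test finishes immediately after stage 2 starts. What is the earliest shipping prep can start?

The burn-in test ends at 3:24 PM.
Stage 1 ends at 3:24 PM + 117 min = 5:21 PM.
Shipping prep is bounded by stage 1, so the earliest it can start is 5:21 PM.

5:21 PM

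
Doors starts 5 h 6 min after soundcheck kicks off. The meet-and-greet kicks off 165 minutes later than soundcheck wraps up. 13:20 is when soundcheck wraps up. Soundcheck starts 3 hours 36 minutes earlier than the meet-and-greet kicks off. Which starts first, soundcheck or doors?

The meet-and-greet starts at 13:20 + 165 min = 16:05.
Soundcheck starts at 16:05 − 216 min = 12:29.
Doors starts at 12:29 + 306 min = 17:35.
Soundcheck starts at 12:29 and doors starts at 17:35, so soundcheck is first.

soundcheck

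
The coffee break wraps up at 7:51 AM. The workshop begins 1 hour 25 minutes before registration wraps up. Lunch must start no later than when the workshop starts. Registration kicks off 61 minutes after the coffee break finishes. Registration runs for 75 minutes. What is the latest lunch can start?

Registration starts at 7:51 AM + 61 min = 8:52 AM.
Registration ends at 8:52 AM + 75 min = 10:07 AM.
The workshop starts at 10:07 AM − 85 min = 8:42 AM.
Lunch is bounded by the workshop, so the latest it can start is 8:42 AM.

8:42 AM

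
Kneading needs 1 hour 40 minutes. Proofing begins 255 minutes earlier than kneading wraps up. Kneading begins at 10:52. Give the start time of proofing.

Kneading ends at 10:52 + 100 min = 12:32.
Proofing starts at 12:32 − 255 min = 08:17.

08:17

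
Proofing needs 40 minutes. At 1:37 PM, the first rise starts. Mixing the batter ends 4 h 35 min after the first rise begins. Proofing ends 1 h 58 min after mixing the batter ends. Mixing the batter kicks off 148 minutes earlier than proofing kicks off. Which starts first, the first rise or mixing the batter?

Mixing the batter ends at 1:37 PM + 275 min = 6:12 PM.
Proofing ends at 6:12 PM + 118 min = 8:10 PM.
Proofing starts at 8:10 PM − 40 min = 7:30 PM.
Mixing the batter starts at 7:30 PM − 148 min = 5:02 PM.
The first rise starts at 1:37 PM and mixing the batter starts at 5:02 PM, so the first rise is first.

the first rise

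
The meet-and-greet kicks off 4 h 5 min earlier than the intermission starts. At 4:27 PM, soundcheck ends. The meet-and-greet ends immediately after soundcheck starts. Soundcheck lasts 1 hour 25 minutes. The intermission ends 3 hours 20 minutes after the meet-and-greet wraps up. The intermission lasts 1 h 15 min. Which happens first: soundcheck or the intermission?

soundcheck

Soundcheck starts at 4:27 PM − 85 min = 3:02 PM.
So the meet-and-greet ends at 3:02 PM.
The intermission ends at 3:02 PM + 200 min = 6:22 PM.
The intermission starts at 6:22 PM − 75 min = 5:07 PM.
Soundcheck starts at 3:02 PM and the intermission starts at 5:07 PM, so soundcheck is first.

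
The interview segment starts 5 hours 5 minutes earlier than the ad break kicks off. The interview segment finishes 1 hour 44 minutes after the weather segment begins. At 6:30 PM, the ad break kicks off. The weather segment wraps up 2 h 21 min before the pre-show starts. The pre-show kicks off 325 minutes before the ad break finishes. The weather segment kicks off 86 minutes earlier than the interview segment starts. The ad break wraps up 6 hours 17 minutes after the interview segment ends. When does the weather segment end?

12:14 PM

The interview segment starts at 6:30 PM − 305 min = 1:25 PM.
The weather segment starts at 1:25 PM − 86 min = 11:59 AM.
The interview segment ends at 11:59 AM + 104 min = 1:43 PM.
The ad break ends at 1:43 PM + 377 min = 8:00 PM.
The pre-show starts at 8:00 PM − 325 min = 2:35 PM.
The weather segment ends at 2:35 PM − 141 min = 12:14 PM.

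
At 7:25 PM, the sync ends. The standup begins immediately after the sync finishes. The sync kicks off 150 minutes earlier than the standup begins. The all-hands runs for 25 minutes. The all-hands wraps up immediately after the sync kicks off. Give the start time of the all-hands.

4:30 PM

The standup starts at 7:25 PM.
The sync starts at 7:25 PM − 150 min = 4:55 PM.
So the all-hands ends at 4:55 PM.
The all-hands starts at 4:55 PM − 25 min = 4:30 PM.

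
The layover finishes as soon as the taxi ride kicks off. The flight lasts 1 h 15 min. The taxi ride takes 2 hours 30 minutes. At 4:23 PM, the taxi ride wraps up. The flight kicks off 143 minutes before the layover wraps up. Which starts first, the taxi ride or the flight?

the flight

The taxi ride starts at 4:23 PM − 150 min = 1:53 PM.
So the layover ends at 1:53 PM.
The flight starts at 1:53 PM − 143 min = 11:30 AM.
The taxi ride starts at 1:53 PM and the flight starts at 11:30 AM, so the flight is first.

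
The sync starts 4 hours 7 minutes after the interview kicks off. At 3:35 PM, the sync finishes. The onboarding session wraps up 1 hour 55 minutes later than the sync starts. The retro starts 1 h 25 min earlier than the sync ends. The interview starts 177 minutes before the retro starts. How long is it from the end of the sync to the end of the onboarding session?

The retro starts at 3:35 PM − 85 min = 2:10 PM.
The interview starts at 2:10 PM − 177 min = 11:13 AM.
The sync starts at 11:13 AM + 247 min = 3:20 PM.
The onboarding session ends at 3:20 PM + 115 min = 5:15 PM.
From 3:35 PM to 5:15 PM is 1 h 40 min.

1 h 40 min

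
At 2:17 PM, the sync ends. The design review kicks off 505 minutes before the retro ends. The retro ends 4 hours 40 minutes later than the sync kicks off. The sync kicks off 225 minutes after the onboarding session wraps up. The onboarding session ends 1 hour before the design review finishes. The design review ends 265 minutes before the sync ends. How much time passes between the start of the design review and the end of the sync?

325 minutes

The design review ends at 2:17 PM − 265 min = 9:52 AM.
The onboarding session ends at 9:52 AM − 60 min = 8:52 AM.
The sync starts at 8:52 AM + 225 min = 12:37 PM.
The retro ends at 12:37 PM + 280 min = 5:17 PM.
The design review starts at 5:17 PM − 505 min = 8:52 AM.
From 8:52 AM to 2:17 PM is 325 minutes.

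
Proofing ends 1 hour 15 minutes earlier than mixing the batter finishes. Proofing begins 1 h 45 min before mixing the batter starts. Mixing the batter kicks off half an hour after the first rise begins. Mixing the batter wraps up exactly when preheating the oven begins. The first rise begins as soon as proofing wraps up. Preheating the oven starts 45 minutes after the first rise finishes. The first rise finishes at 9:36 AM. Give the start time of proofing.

Preheating the oven starts at 9:36 AM + 45 min = 10:21 AM.
So mixing the batter ends at 10:21 AM.
Proofing ends at 10:21 AM − 75 min = 9:06 AM.
So the first rise starts at 9:06 AM.
Mixing the batter starts at 9:06 AM + 30 min = 9:36 AM.
Proofing starts at 9:36 AM − 105 min = 7:51 AM.

7:51 AM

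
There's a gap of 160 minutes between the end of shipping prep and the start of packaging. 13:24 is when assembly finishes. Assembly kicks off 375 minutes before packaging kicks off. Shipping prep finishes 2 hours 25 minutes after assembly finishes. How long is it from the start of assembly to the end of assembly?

1 h 10 min

Shipping prep ends at 13:24 + 145 min = 15:49.
Packaging starts at 15:49 + 160 min = 18:29.
Assembly starts at 18:29 − 375 min = 12:14.
From 12:14 to 13:24 is 1 h 10 min.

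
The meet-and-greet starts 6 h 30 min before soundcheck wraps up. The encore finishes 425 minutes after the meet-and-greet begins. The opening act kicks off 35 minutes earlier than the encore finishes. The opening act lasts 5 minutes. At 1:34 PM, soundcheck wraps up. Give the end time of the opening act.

1:39 PM

The meet-and-greet starts at 1:34 PM − 390 min = 7:04 AM.
The encore ends at 7:04 AM + 425 min = 2:09 PM.
The opening act starts at 2:09 PM − 35 min = 1:34 PM.
The opening act ends at 1:34 PM + 5 min = 1:39 PM.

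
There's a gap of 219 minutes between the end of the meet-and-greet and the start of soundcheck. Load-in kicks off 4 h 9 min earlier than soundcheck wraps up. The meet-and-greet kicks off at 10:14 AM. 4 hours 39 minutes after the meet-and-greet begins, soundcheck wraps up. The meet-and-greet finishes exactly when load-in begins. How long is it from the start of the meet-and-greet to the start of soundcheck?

Soundcheck ends at 10:14 AM + 279 min = 2:53 PM.
Load-in starts at 2:53 PM − 249 min = 10:44 AM.
So the meet-and-greet ends at 10:44 AM.
Soundcheck starts at 10:44 AM + 219 min = 2:23 PM.
From 10:14 AM to 2:23 PM is 4 hours 9 minutes.

4 hours 9 minutes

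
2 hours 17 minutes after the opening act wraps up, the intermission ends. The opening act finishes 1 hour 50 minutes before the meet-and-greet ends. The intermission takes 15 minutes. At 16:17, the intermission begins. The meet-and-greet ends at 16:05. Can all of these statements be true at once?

The opening act ends at 16:05 − 110 min = 14:15.
The intermission ends at 14:15 + 137 min = 16:32.
The intermission starts at 16:32 − 15 min = 16:17.
That matches the stated 16:17, so the schedule is consistent.

Yes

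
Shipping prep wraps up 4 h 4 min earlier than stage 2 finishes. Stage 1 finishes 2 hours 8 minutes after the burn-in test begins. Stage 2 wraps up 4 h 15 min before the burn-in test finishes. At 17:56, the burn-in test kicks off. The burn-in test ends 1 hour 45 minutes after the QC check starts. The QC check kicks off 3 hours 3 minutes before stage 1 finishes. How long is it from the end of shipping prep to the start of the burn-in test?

Stage 1 ends at 17:56 + 128 min = 20:04.
The QC check starts at 20:04 − 183 min = 17:01.
The burn-in test ends at 17:01 + 105 min = 18:46.
Stage 2 ends at 18:46 − 255 min = 14:31.
Shipping prep ends at 14:31 − 244 min = 10:27.
From 10:27 to 17:56 is 7 hours 29 minutes.

7 hours 29 minutes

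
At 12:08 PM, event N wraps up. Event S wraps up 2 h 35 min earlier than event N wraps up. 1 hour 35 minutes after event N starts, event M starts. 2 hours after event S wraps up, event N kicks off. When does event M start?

1:08 PM

Event S ends at 12:08 PM − 155 min = 9:33 AM.
Event N starts at 9:33 AM + 120 min = 11:33 AM.
Event M starts at 11:33 AM + 95 min = 1:08 PM.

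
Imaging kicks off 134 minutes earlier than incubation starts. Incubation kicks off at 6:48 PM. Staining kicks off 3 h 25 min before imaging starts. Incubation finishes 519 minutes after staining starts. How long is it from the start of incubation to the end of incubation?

Imaging starts at 6:48 PM − 134 min = 4:34 PM.
Staining starts at 4:34 PM − 205 min = 1:09 PM.
Incubation ends at 1:09 PM + 519 min = 9:48 PM.
From 6:48 PM to 9:48 PM is 3 hours.

3 hours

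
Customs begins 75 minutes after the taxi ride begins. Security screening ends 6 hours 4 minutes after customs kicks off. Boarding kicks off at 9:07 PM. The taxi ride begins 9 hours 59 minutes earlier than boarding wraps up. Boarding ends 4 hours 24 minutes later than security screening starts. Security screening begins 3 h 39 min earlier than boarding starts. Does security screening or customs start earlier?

Security screening starts at 9:07 PM − 219 min = 5:28 PM.
Boarding ends at 5:28 PM + 264 min = 9:52 PM.
The taxi ride starts at 9:52 PM − 599 min = 11:53 AM.
Customs starts at 11:53 AM + 75 min = 1:08 PM.
Security screening starts at 5:28 PM and customs starts at 1:08 PM, so customs is first.

customs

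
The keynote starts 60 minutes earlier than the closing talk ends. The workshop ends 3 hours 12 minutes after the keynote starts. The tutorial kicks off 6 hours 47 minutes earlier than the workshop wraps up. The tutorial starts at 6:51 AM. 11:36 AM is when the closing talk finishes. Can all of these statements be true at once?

The keynote starts at 11:36 AM − 60 min = 10:36 AM.
The workshop ends at 10:36 AM + 192 min = 1:48 PM.
The tutorial starts at 1:48 PM − 407 min = 7:01 AM.
But the tutorial is also said to start at 6:51 AM — a 10-minute conflict.

No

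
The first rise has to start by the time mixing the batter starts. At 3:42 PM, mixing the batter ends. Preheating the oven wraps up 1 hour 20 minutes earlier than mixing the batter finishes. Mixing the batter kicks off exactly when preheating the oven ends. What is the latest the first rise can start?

Preheating the oven ends at 3:42 PM − 80 min = 2:22 PM.
So mixing the batter starts at 2:22 PM.
The first rise is bounded by mixing the batter, so the latest it can start is 2:22 PM.

2:22 PM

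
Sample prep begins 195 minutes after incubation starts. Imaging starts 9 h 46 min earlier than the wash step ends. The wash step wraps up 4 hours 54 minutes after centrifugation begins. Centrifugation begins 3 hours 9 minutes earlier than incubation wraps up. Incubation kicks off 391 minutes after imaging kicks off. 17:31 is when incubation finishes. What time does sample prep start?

19:16

Centrifugation starts at 17:31 − 189 min = 14:22.
The wash step ends at 14:22 + 294 min = 19:16.
Imaging starts at 19:16 − 586 min = 09:30.
Incubation starts at 09:30 + 391 min = 16:01.
Sample prep starts at 16:01 + 195 min = 19:16.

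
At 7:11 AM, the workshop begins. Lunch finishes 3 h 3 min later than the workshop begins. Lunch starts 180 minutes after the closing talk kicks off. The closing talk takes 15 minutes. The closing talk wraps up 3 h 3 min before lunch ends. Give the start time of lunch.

Lunch ends at 7:11 AM + 183 min = 10:14 AM.
The closing talk ends at 10:14 AM − 183 min = 7:11 AM.
The closing talk starts at 7:11 AM − 15 min = 6:56 AM.
Lunch starts at 6:56 AM + 180 min = 9:56 AM.

9:56 AM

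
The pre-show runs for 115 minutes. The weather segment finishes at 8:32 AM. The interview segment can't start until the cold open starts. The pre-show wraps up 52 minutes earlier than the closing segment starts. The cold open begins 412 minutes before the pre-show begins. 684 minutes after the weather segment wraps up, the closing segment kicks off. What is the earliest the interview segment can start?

The closing segment starts at 8:32 AM + 684 min = 7:56 PM.
The pre-show ends at 7:56 PM − 52 min = 7:04 PM.
The pre-show starts at 7:04 PM − 115 min = 5:09 PM.
The cold open starts at 5:09 PM − 412 min = 10:17 AM.
The interview segment is bounded by the cold open, so the earliest it can start is 10:17 AM.

10:17 AM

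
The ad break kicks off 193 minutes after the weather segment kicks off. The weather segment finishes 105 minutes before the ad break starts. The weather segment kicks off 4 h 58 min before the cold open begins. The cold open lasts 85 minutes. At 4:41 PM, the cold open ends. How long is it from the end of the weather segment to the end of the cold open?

The cold open starts at 4:41 PM − 85 min = 3:16 PM.
The weather segment starts at 3:16 PM − 298 min = 10:18 AM.
The ad break starts at 10:18 AM + 193 min = 1:31 PM.
The weather segment ends at 1:31 PM − 105 min = 11:46 AM.
From 11:46 AM to 4:41 PM is 4 h 55 min.

4 h 55 min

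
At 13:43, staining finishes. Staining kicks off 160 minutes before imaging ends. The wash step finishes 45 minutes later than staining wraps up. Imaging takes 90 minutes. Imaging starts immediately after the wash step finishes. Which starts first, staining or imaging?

staining

The wash step ends at 13:43 + 45 min = 14:28.
So imaging starts at 14:28.
Imaging ends at 14:28 + 90 min = 15:58.
Staining starts at 15:58 − 160 min = 13:18.
Staining starts at 13:18 and imaging starts at 14:28, so staining is first.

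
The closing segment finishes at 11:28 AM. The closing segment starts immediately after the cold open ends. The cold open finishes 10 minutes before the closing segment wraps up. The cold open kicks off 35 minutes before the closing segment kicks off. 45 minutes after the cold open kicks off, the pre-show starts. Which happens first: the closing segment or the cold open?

the cold open

The cold open ends at 11:28 AM − 10 min = 11:18 AM.
So the closing segment starts at 11:18 AM.
The cold open starts at 11:18 AM − 35 min = 10:43 AM.
The closing segment starts at 11:18 AM and the cold open starts at 10:43 AM, so the cold open is first.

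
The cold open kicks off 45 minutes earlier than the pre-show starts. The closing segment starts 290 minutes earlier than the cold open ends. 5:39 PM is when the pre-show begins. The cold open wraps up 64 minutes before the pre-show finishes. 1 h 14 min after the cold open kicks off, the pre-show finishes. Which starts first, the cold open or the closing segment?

The cold open starts at 5:39 PM − 45 min = 4:54 PM.
The pre-show ends at 4:54 PM + 74 min = 6:08 PM.
The cold open ends at 6:08 PM − 64 min = 5:04 PM.
The closing segment starts at 5:04 PM − 290 min = 12:14 PM.
The cold open starts at 4:54 PM and the closing segment starts at 12:14 PM, so the closing segment is first.

the closing segment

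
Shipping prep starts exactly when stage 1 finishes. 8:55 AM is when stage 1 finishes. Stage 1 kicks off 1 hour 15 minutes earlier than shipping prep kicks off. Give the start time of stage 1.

Shipping prep starts at 8:55 AM.
Stage 1 starts at 8:55 AM − 75 min = 7:40 AM.

7:40 AM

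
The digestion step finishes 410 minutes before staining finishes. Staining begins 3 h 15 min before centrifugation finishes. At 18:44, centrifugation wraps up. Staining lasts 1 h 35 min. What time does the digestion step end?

10:14

Staining starts at 18:44 − 195 min = 15:29.
Staining ends at 15:29 + 95 min = 17:04.
The digestion step ends at 17:04 − 410 min = 10:14.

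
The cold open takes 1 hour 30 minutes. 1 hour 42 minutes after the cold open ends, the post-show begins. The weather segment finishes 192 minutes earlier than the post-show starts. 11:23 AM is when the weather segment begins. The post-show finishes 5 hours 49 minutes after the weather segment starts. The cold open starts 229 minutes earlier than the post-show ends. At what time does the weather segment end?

1:23 PM

The post-show ends at 11:23 AM + 349 min = 5:12 PM.
The cold open starts at 5:12 PM − 229 min = 1:23 PM.
The cold open ends at 1:23 PM + 90 min = 2:53 PM.
The post-show starts at 2:53 PM + 102 min = 4:35 PM.
The weather segment ends at 4:35 PM − 192 min = 1:23 PM.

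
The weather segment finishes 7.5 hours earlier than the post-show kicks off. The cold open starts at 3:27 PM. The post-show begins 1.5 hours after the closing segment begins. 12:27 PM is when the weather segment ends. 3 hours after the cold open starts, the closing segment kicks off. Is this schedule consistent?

The closing segment starts at 3:27 PM + 180 min = 6:27 PM.
The post-show starts at 6:27 PM + 90 min = 7:57 PM.
The weather segment ends at 7:57 PM − 450 min = 12:27 PM.
That matches the stated 12:27 PM, so the schedule is consistent.

Yes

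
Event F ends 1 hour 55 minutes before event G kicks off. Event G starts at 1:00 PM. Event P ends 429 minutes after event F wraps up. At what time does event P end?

6:14 PM

Event F ends at 1:00 PM − 115 min = 11:05 AM.
Event P ends at 11:05 AM + 429 min = 6:14 PM.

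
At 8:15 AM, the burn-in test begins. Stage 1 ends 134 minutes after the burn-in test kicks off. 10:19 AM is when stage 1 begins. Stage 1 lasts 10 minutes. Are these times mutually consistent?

Stage 1 ends at 8:15 AM + 134 min = 10:29 AM.
Stage 1 starts at 10:29 AM − 10 min = 10:19 AM.
That matches the stated 10:19 AM, so the schedule is consistent.

Yes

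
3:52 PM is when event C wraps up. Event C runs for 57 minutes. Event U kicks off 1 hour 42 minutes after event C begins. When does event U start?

Event C starts at 3:52 PM − 57 min = 2:55 PM.
Event U starts at 2:55 PM + 102 min = 4:37 PM.

4:37 PM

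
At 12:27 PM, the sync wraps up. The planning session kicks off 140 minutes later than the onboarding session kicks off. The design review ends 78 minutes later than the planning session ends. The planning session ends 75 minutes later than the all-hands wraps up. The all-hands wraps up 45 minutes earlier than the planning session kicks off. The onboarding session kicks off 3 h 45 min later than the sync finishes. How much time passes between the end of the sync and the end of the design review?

7 hours 53 minutes

The onboarding session starts at 12:27 PM + 225 min = 4:12 PM.
The planning session starts at 4:12 PM + 140 min = 6:32 PM.
The all-hands ends at 6:32 PM − 45 min = 5:47 PM.
The planning session ends at 5:47 PM + 75 min = 7:02 PM.
The design review ends at 7:02 PM + 78 min = 8:20 PM.
From 12:27 PM to 8:20 PM is 7 hours 53 minutes.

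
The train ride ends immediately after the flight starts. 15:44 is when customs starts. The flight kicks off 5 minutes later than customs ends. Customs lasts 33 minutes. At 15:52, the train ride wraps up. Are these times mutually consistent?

Customs ends at 15:44 + 33 min = 16:17.
The flight starts at 16:17 + 5 min = 16:22.
So the train ride ends at 16:22.
But the train ride is also said to end at 15:52 — a 30-minute conflict.

No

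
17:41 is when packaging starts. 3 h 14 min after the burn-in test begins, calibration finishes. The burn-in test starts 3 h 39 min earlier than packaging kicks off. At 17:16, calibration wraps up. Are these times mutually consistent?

The burn-in test starts at 17:41 − 219 min = 14:02.
Calibration ends at 14:02 + 194 min = 17:16.
That matches the stated 17:16, so the schedule is consistent.

Yes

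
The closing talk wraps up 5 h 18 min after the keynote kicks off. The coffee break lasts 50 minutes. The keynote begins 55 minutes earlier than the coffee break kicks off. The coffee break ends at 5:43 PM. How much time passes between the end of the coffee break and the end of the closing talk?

3 hours 33 minutes

The coffee break starts at 5:43 PM − 50 min = 4:53 PM.
The keynote starts at 4:53 PM − 55 min = 3:58 PM.
The closing talk ends at 3:58 PM + 318 min = 9:16 PM.
From 5:43 PM to 9:16 PM is 3 hours 33 minutes.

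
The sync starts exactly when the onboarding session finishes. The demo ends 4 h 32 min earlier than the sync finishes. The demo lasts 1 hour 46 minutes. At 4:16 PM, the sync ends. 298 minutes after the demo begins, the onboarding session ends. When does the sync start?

The demo ends at 4:16 PM − 272 min = 11:44 AM.
The demo starts at 11:44 AM − 106 min = 9:58 AM.
The onboarding session ends at 9:58 AM + 298 min = 2:56 PM.
So the sync starts at 2:56 PM.

2:56 PM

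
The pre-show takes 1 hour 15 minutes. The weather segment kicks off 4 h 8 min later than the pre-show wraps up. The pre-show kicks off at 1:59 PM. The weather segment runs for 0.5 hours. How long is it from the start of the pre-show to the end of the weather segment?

353 minutes

The pre-show ends at 1:59 PM + 75 min = 3:14 PM.
The weather segment starts at 3:14 PM + 248 min = 7:22 PM.
The weather segment ends at 7:22 PM + 30 min = 7:52 PM.
From 1:59 PM to 7:52 PM is 353 minutes.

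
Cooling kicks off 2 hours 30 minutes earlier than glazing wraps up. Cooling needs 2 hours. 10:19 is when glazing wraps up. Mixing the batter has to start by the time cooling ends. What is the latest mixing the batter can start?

Cooling starts at 10:19 − 150 min = 07:49.
Cooling ends at 07:49 + 120 min = 09:49.
Mixing the batter is bounded by cooling, so the latest it can start is 09:49.

09:49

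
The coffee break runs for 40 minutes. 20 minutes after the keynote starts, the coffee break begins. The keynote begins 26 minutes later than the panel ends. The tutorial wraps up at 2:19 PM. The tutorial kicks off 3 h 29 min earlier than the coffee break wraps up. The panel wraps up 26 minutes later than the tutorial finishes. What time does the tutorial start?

12:42 PM

The panel ends at 2:19 PM + 26 min = 2:45 PM.
The keynote starts at 2:45 PM + 26 min = 3:11 PM.
The coffee break starts at 3:11 PM + 20 min = 3:31 PM.
The coffee break ends at 3:31 PM + 40 min = 4:11 PM.
The tutorial starts at 4:11 PM − 209 min = 12:42 PM.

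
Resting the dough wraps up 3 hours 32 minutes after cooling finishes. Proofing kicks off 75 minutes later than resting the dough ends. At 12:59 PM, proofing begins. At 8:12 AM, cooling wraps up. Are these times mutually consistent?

Resting the dough ends at 8:12 AM + 212 min = 11:44 AM.
Proofing starts at 11:44 AM + 75 min = 12:59 PM.
That matches the stated 12:59 PM, so the schedule is consistent.

Yes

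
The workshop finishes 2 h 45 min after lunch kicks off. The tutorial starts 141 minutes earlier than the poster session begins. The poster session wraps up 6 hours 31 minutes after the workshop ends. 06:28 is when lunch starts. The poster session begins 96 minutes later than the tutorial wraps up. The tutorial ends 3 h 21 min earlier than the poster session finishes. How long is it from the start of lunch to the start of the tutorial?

5 h 10 min

The workshop ends at 06:28 + 165 min = 09:13.
The poster session ends at 09:13 + 391 min = 15:44.
The tutorial ends at 15:44 − 201 min = 12:23.
The poster session starts at 12:23 + 96 min = 13:59.
The tutorial starts at 13:59 − 141 min = 11:38.
From 06:28 to 11:38 is 5 h 10 min.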